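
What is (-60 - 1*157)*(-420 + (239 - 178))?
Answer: 77903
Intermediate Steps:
(-60 - 1*157)*(-420 + (239 - 178)) = (-60 - 157)*(-420 + 61) = -217*(-359) = 77903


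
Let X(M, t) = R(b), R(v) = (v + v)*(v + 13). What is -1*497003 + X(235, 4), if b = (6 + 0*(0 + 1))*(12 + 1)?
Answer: -482807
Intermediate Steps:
b = 78 (b = (6 + 0*1)*13 = (6 + 0)*13 = 6*13 = 78)
R(v) = 2*v*(13 + v) (R(v) = (2*v)*(13 + v) = 2*v*(13 + v))
X(M, t) = 14196 (X(M, t) = 2*78*(13 + 78) = 2*78*91 = 14196)
-1*497003 + X(235, 4) = -1*497003 + 14196 = -497003 + 14196 = -482807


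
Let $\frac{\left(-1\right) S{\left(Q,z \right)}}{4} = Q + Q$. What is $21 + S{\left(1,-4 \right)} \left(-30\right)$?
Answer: $261$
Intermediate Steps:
$S{\left(Q,z \right)} = - 8 Q$ ($S{\left(Q,z \right)} = - 4 \left(Q + Q\right) = - 4 \cdot 2 Q = - 8 Q$)
$21 + S{\left(1,-4 \right)} \left(-30\right) = 21 + \left(-8\right) 1 \left(-30\right) = 21 - -240 = 21 + 240 = 261$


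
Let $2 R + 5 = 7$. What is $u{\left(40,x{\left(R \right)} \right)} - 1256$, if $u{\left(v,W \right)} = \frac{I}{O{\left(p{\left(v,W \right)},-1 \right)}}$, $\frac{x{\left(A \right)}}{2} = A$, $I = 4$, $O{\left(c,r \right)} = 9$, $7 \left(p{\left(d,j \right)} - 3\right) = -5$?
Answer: $- \frac{11300}{9} \approx -1255.6$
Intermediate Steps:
$R = 1$ ($R = - \frac{5}{2} + \frac{1}{2} \cdot 7 = - \frac{5}{2} + \frac{7}{2} = 1$)
$p{\left(d,j \right)} = \frac{16}{7}$ ($p{\left(d,j \right)} = 3 + \frac{1}{7} \left(-5\right) = 3 - \frac{5}{7} = \frac{16}{7}$)
$x{\left(A \right)} = 2 A$
$u{\left(v,W \right)} = \frac{4}{9}$
$u{\left(40,x{\left(R \right)} \right)} - 1256 = \frac{4}{9} - 1256 = - \frac{11300}{9}$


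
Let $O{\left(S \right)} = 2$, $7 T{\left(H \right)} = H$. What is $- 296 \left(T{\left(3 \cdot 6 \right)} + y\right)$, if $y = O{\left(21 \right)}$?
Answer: $- \frac{9472}{7} \approx -1353.1$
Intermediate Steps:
$T{\left(H \right)} = \frac{H}{7}$
$y = 2$
$- 296 \left(T{\left(3 \cdot 6 \right)} + y\right) = - 296 \left(\frac{3 \cdot 6}{7} + 2\right) = - 296 \left(\frac{1}{7} \cdot 18 + 2\right) = - 296 \left(\frac{18}{7} + 2\right) = \left(-296\right) \frac{32}{7} = - \frac{9472}{7}$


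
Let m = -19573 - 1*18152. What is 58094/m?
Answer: -58094/37725 ≈ -1.5399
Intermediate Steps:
m = -37725 (m = -19573 - 18152 = -37725)
58094/m = 58094/(-37725) = 58094*(-1/37725) = -58094/37725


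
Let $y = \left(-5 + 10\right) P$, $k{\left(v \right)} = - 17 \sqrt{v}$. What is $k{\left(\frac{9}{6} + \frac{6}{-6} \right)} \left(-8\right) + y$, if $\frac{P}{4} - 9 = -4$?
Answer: $100 + 68 \sqrt{2} \approx 196.17$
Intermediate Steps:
$P = 20$ ($P = 36 + 4 \left(-4\right) = 36 - 16 = 20$)
$y = 100$ ($y = \left(-5 + 10\right) 20 = 5 \cdot 20 = 100$)
$k{\left(\frac{9}{6} + \frac{6}{-6} \right)} \left(-8\right) + y = - 17 \sqrt{\frac{9}{6} + \frac{6}{-6}} \left(-8\right) + 100 = - 17 \sqrt{9 \cdot \frac{1}{6} + 6 \left(- \frac{1}{6}\right)} \left(-8\right) + 100 = - 17 \sqrt{\frac{3}{2} - 1} \left(-8\right) + 100 = - \frac{17}{\sqrt{2}} \left(-8\right) + 100 = - 17 \frac{\sqrt{2}}{2} \left(-8\right) + 100 = - \frac{17 \sqrt{2}}{2} \left(-8\right) + 100 = 68 \sqrt{2} + 100 = 100 + 68 \sqrt{2}$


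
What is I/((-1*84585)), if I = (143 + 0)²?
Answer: -20449/84585 ≈ -0.24176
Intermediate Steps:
I = 20449 (I = 143² = 20449)
I/((-1*84585)) = 20449/((-1*84585)) = 20449/(-84585) = 20449*(-1/84585) = -20449/84585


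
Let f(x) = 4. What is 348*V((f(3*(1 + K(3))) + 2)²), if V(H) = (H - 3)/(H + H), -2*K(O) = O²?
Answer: 319/2 ≈ 159.50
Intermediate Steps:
K(O) = -O²/2
V(H) = (-3 + H)/(2*H) (V(H) = (-3 + H)/((2*H)) = (-3 + H)*(1/(2*H)) = (-3 + H)/(2*H))
348*V((f(3*(1 + K(3))) + 2)²) = 348*((-3 + (4 + 2)²)/(2*((4 + 2)²))) = 348*((-3 + 6²)/(2*(6²))) = 348*((½)*(-3 + 36)/36) = 348*((½)*(1/36)*33) = 348*(11/24) = 319/2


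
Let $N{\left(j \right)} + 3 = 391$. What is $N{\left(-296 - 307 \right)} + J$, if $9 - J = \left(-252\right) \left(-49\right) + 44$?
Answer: $-11995$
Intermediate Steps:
$J = -12383$ ($J = 9 - \left(\left(-252\right) \left(-49\right) + 44\right) = 9 - \left(12348 + 44\right) = 9 - 12392 = -12383$)
$N{\left(j \right)} = 388$ ($N{\left(j \right)} = -3 + 391 = 388$)
$N{\left(-296 - 307 \right)} + J = 388 - 12383 = -11995$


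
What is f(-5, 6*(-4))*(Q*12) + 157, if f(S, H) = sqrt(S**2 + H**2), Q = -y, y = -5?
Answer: 157 + 60*sqrt(601) ≈ 1627.9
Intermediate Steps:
Q = 5 (Q = -1*(-5) = 5)
f(S, H) = sqrt(H**2 + S**2)
f(-5, 6*(-4))*(Q*12) + 157 = sqrt((6*(-4))**2 + (-5)**2)*(5*12) + 157 = sqrt((-24)**2 + 25)*60 + 157 = sqrt(576 + 25)*60 + 157 = sqrt(601)*60 + 157 = 60*sqrt(601) + 157 = 157 + 60*sqrt(601)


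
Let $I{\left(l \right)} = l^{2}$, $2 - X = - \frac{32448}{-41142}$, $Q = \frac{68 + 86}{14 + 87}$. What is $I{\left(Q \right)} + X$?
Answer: $\frac{247350118}{69948257} \approx 3.5362$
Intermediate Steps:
$Q = \frac{154}{101} \approx 1.5248$
$X = \frac{8306}{6857}$ ($X = 2 - - \frac{32448}{-41142} = 2 - \left(-32448\right) \left(- \frac{1}{41142}\right) = 2 - \frac{5408}{6857} = \frac{8306}{6857} \approx 1.2113$)
$I{\left(Q \right)} + X = \left(\frac{154}{101}\right)^{2} + \frac{8306}{6857} = \frac{23716}{10201} + \frac{8306}{6857} = \frac{247350118}{69948257}$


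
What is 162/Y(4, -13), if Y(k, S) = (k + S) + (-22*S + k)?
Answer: 162/281 ≈ 0.57651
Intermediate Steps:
Y(k, S) = -21*S + 2*k (Y(k, S) = (S + k) + (k - 22*S) = -21*S + 2*k)
162/Y(4, -13) = 162/(-21*(-13) + 2*4) = 162/(273 + 8) = 162/281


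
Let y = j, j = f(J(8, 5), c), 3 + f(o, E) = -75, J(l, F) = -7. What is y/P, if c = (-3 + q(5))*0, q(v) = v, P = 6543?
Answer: -26/2181 ≈ -0.011921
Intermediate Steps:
c = 0 (c = (-3 + 5)*0 = 2*0 = 0)
f(o, E) = -78 (f(o, E) = -3 - 75 = -78)
j = -78
y = -78
y/P = -78/6543 = -78*1/6543 = -26/2181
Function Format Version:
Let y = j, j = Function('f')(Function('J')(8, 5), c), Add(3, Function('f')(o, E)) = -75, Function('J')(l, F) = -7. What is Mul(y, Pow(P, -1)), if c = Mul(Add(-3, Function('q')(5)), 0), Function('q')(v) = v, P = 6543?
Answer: Rational(-26, 2181) ≈ -0.011921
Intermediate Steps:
c = 0 (c = Mul(Add(-3, 5), 0) = Mul(2, 0) = 0)
Function('f')(o, E) = -78 (Function('f')(o, E) = Add(-3, -75) = -78)
j = -78
y = -78
Mul(y, Pow(P, -1)) = Mul(-78, Pow(6543, -1)) = Mul(-78, Rational(1, 6543)) = Rational(-26, 2181)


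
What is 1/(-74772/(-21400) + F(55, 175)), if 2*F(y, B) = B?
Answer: 2675/243409 ≈ 0.010990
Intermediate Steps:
F(y, B) = B/2
1/(-74772/(-21400) + F(55, 175)) = 1/(-74772/(-21400) + (½)*175) = 1/(-74772*(-1/21400) + 175/2) = 1/(18693/5350 + 175/2) = 1/(243409/2675) = 2675/243409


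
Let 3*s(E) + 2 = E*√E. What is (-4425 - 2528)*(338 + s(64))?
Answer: -3532124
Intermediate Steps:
s(E) = -⅔ + E^(3/2)/3 (s(E) = -⅔ + (E*√E)/3 = -⅔ + E^(3/2)/3)
(-4425 - 2528)*(338 + s(64)) = (-4425 - 2528)*(338 + (-⅔ + 64^(3/2)/3)) = -6953*(338 + (-⅔ + (⅓)*512)) = -6953*(338 + (-⅔ + 512/3)) = -6953*(338 + 170) = -6953*508 = -3532124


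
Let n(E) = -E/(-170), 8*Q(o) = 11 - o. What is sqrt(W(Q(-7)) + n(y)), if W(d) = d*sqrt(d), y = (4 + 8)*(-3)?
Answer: 3*sqrt(40630)/340 ≈ 1.7785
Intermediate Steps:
Q(o) = 11/8 - o/8 (Q(o) = (11 - o)/8 = 11/8 - o/8)
y = -36 (y = 12*(-3) = -36)
W(d) = d**(3/2)
n(E) = E/170 (n(E) = -E*(-1/170) = E/170)
sqrt(W(Q(-7)) + n(y)) = sqrt((11/8 - 1/8*(-7))**(3/2) + (1/170)*(-36)) = sqrt((11/8 + 7/8)**(3/2) - 18/85) = sqrt((9/4)**(3/2) - 18/85) = sqrt(27/8 - 18/85) = sqrt(2151/680) = 3*sqrt(40630)/340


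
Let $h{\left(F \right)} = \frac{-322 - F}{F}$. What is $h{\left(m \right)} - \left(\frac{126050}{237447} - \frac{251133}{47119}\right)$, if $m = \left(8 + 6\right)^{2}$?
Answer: $\frac{6892125977}{3196647198} \approx 2.156$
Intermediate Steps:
$m = 196$ ($m = 14^{2} = 196$)
$h{\left(F \right)} = \frac{-322 - F}{F}$
$h{\left(m \right)} - \left(\frac{126050}{237447} - \frac{251133}{47119}\right) = \frac{-322 - 196}{196} - \left(\frac{126050}{237447} - \frac{251133}{47119}\right) = \frac{-322 - 196}{196} - \left(126050 \cdot \frac{1}{237447} - \frac{251133}{47119}\right) = \frac{1}{196} \left(-518\right) - \left(\frac{126050}{237447} - \frac{251133}{47119}\right) = - \frac{37}{14} - - \frac{53691427501}{11188265193} = - \frac{37}{14} + \frac{53691427501}{11188265193} = \frac{6892125977}{3196647198}$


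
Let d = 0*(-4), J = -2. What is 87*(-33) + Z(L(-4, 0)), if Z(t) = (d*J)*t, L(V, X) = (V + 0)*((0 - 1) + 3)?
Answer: -2871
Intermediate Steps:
d = 0
L(V, X) = 2*V (L(V, X) = V*(-1 + 3) = V*2 = 2*V)
Z(t) = 0 (Z(t) = (0*(-2))*t = 0*t = 0)
87*(-33) + Z(L(-4, 0)) = 87*(-33) + 0 = -2871 + 0 = -2871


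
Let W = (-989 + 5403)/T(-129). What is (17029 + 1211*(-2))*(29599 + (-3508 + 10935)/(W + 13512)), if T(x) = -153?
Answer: 891926274243663/2062922 ≈ 4.3236e+8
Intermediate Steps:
W = -4414/153 (W = (-989 + 5403)/(-153) = 4414*(-1/153) = -4414/153 ≈ -28.850)
(17029 + 1211*(-2))*(29599 + (-3508 + 10935)/(W + 13512)) = (17029 + 1211*(-2))*(29599 + (-3508 + 10935)/(-4414/153 + 13512)) = (17029 - 2422)*(29599 + 7427/(2062922/153)) = 14607*(29599 + 7427*(153/2062922)) = 14607*(29599 + 1136331/2062922) = 14607*(61061564609/2062922) = 891926274243663/2062922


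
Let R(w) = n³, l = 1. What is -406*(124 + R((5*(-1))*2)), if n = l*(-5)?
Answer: 406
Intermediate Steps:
n = -5 (n = 1*(-5) = -5)
R(w) = -125 (R(w) = (-5)³ = -125)
-406*(124 + R((5*(-1))*2)) = -406*(124 - 125) = -406*(-1) = 406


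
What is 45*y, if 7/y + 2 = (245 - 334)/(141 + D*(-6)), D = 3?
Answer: -7749/67 ≈ -115.66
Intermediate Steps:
y = -861/335 (y = 7/(-2 + (245 - 334)/(141 + 3*(-6))) = 7/(-2 - 89/(141 - 18)) = 7/(-2 - 89/123) = 7/(-335/123) = 7*(-123/335) = -861/335 ≈ -2.5701)
45*y = 45*(-861/335) = -7749/67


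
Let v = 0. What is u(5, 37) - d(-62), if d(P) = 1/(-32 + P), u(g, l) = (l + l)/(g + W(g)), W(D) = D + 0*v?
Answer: 3483/470 ≈ 7.4106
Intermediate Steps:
W(D) = D (W(D) = D + 0*0 = D + 0 = D)
u(g, l) = l/g (u(g, l) = (l + l)/(g + g) = (2*l)/((2*g)) = (2*l)*(1/(2*g)) = l/g)
u(5, 37) - d(-62) = 37/5 - 1/(-32 - 62) = 37*(⅕) - 1/(-94) = 37/5 - 1*(-1/94) = 37/5 + 1/94 = 3483/470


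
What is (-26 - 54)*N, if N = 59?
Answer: -4720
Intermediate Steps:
(-26 - 54)*N = (-26 - 54)*59 = -80*59 = -4720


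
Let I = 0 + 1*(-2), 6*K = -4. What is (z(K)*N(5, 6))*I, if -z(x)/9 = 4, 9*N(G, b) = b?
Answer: 48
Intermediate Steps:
N(G, b) = b/9
K = -2/3 (K = (1/6)*(-4) = -2/3 ≈ -0.66667)
z(x) = -36 (z(x) = -9*4 = -36)
I = -2 (I = 0 - 2 = -2)
(z(K)*N(5, 6))*I = -4*6*(-2) = -36*2/3*(-2) = -24*(-2) = 48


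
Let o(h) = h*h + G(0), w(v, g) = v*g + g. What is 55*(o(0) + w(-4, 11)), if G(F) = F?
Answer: -1815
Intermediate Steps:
w(v, g) = g + g*v (w(v, g) = g*v + g = g + g*v)
o(h) = h² (o(h) = h*h + 0 = h² + 0 = h²)
55*(o(0) + w(-4, 11)) = 55*(0² + 11*(1 - 4)) = 55*(0 + 11*(-3)) = 55*(0 - 33) = 55*(-33) = -1815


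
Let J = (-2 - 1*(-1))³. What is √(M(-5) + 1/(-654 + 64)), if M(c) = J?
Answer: I*√348690/590 ≈ 1.0008*I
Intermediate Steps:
J = -1 (J = (-2 + 1)³ = (-1)³ = -1)
M(c) = -1
√(M(-5) + 1/(-654 + 64)) = √(-1 + 1/(-654 + 64)) = √(-1 + 1/(-590)) = √(-1 - 1/590) = √(-591/590) = I*√348690/590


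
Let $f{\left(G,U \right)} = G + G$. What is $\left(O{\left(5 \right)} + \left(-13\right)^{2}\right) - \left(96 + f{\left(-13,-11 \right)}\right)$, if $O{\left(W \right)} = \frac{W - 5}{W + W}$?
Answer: $99$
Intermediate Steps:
$f{\left(G,U \right)} = 2 G$
$O{\left(W \right)} = \frac{-5 + W}{2 W}$
$\left(O{\left(5 \right)} + \left(-13\right)^{2}\right) - \left(96 + f{\left(-13,-11 \right)}\right) = \left(\frac{-5 + 5}{2 \cdot 5} + \left(-13\right)^{2}\right) - \left(96 + 2 \left(-13\right)\right) = \left(\frac{1}{2} \cdot \frac{1}{5} \cdot 0 + 169\right) - 70 = \left(0 + 169\right) + \left(-96 + 26\right) = 169 - 70 = 99$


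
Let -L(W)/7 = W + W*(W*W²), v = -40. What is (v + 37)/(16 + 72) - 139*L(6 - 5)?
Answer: 171245/88 ≈ 1946.0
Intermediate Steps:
L(W) = -7*W - 7*W⁴ (L(W) = -7*(W + W*(W*W²)) = -7*(W + W*W³) = -7*(W + W⁴) = -7*W - 7*W⁴)
(v + 37)/(16 + 72) - 139*L(6 - 5) = (-40 + 37)/(16 + 72) - (-973)*(6 - 5)*(1 + (6 - 5)³) = -3/88 - (-973)*(1 + 1³) = -3*1/88 - (-973)*(1 + 1) = -3/88 - (-973)*2 = -3/88 - 139*(-14) = -3/88 + 1946 = 171245/88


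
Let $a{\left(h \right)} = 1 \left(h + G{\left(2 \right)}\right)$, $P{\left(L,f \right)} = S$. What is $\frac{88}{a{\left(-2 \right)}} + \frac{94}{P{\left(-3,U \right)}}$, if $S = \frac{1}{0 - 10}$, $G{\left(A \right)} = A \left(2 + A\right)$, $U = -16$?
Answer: $- \frac{2776}{3} \approx -925.33$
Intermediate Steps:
$S = - \frac{1}{10}$ ($S = \frac{1}{-10} = - \frac{1}{10} \approx -0.1$)
$P{\left(L,f \right)} = - \frac{1}{10}$
$a{\left(h \right)} = 8 + h$ ($a{\left(h \right)} = 1 \left(h + 2 \left(2 + 2\right)\right) = 1 \left(h + 2 \cdot 4\right) = 1 \left(h + 8\right) = 1 \left(8 + h\right) = 8 + h$)
$\frac{88}{a{\left(-2 \right)}} + \frac{94}{P{\left(-3,U \right)}} = \frac{88}{8 - 2} + \frac{94}{- \frac{1}{10}} = \frac{88}{6} + 94 \left(-10\right) = 88 \cdot \frac{1}{6} - 940 = \frac{44}{3} - 940 = - \frac{2776}{3}$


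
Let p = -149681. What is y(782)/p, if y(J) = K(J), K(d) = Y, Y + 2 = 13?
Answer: -11/149681 ≈ -7.3490e-5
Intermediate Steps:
Y = 11 (Y = -2 + 13 = 11)
K(d) = 11
y(J) = 11
y(782)/p = 11/(-149681) = 11*(-1/149681) = -11/149681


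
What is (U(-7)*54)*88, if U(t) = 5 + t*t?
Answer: 256608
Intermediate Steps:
U(t) = 5 + t²
(U(-7)*54)*88 = ((5 + (-7)²)*54)*88 = ((5 + 49)*54)*88 = (54*54)*88 = 2916*88 = 256608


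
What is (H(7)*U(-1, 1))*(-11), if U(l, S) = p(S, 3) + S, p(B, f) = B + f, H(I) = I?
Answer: -385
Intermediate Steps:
U(l, S) = 3 + 2*S (U(l, S) = (S + 3) + S = (3 + S) + S = 3 + 2*S)
(H(7)*U(-1, 1))*(-11) = (7*(3 + 2*1))*(-11) = (7*(3 + 2))*(-11) = (7*5)*(-11) = 35*(-11) = -385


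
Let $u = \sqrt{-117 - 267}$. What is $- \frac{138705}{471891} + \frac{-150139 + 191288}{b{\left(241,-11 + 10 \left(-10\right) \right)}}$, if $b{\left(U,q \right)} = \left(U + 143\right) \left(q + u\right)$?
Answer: $- \frac{44953704823}{36543239040} - \frac{41149 i \sqrt{6}}{609840} \approx -1.2302 - 0.16528 i$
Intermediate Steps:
$u = 8 i \sqrt{6}$ ($u = \sqrt{-384} = 8 i \sqrt{6} \approx 19.596 i$)
$b{\left(U,q \right)} = \left(143 + U\right) \left(q + 8 i \sqrt{6}\right)$ ($b{\left(U,q \right)} = \left(U + 143\right) \left(q + 8 i \sqrt{6}\right) = \left(143 + U\right) \left(q + 8 i \sqrt{6}\right)$)
$- \frac{138705}{471891} + \frac{-150139 + 191288}{b{\left(241,-11 + 10 \left(-10\right) \right)}} = - \frac{138705}{471891} + \frac{-150139 + 191288}{143 \left(-11 + 10 \left(-10\right)\right) + 241 \left(-11 + 10 \left(-10\right)\right) + 1144 i \sqrt{6} + 8 i 241 \sqrt{6}} = \left(-138705\right) \frac{1}{471891} + \frac{41149}{143 \left(-11 - 100\right) + 241 \left(-11 - 100\right) + 1144 i \sqrt{6} + 1928 i \sqrt{6}} = - \frac{6605}{22471} + \frac{41149}{143 \left(-111\right) + 241 \left(-111\right) + 1144 i \sqrt{6} + 1928 i \sqrt{6}} = - \frac{6605}{22471} + \frac{41149}{-15873 - 26751 + 1144 i \sqrt{6} + 1928 i \sqrt{6}} = - \frac{6605}{22471} + \frac{41149}{-42624 + 3072 i \sqrt{6}}$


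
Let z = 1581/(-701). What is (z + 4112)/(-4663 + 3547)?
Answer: -2880931/782316 ≈ -3.6826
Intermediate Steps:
z = -1581/701 (z = 1581*(-1/701) = -1581/701 ≈ -2.2553)
(z + 4112)/(-4663 + 3547) = (-1581/701 + 4112)/(-4663 + 3547) = (2880931/701)/(-1116) = (2880931/701)*(-1/1116) = -2880931/782316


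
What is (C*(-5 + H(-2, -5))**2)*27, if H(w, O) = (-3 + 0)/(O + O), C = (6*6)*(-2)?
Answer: -1073574/25 ≈ -42943.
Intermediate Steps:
C = -72 (C = 36*(-2) = -72)
H(w, O) = -3/(2*O) (H(w, O) = -3*1/(2*O) = -3/(2*O))
(C*(-5 + H(-2, -5))**2)*27 = -72*(-5 - 3/2/(-5))**2*27 = -72*(-5 - 3/2*(-1/5))**2*27 = -72*(-5 + 3/10)**2*27 = -72*(-47/10)**2*27 = -72*2209/100*27 = -39762/25*27 = -1073574/25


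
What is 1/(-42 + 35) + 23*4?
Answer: 643/7 ≈ 91.857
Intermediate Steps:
1/(-42 + 35) + 23*4 = 1/(-7) + 92 = -⅐ + 92 = 643/7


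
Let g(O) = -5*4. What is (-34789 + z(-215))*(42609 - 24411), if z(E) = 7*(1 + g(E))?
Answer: -635510556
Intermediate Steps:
g(O) = -20
z(E) = -133 (z(E) = 7*(1 - 20) = 7*(-19) = -133)
(-34789 + z(-215))*(42609 - 24411) = (-34789 - 133)*(42609 - 24411) = -34922*18198 = -635510556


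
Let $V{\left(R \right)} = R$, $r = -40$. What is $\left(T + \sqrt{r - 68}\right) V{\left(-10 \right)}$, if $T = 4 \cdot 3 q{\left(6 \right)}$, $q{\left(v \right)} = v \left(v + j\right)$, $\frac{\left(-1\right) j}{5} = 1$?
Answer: $-720 - 60 i \sqrt{3} \approx -720.0 - 103.92 i$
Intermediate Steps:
$j = -5$ ($j = \left(-5\right) 1 = -5$)
$q{\left(v \right)} = v \left(-5 + v\right)$ ($q{\left(v \right)} = v \left(v - 5\right) = v \left(-5 + v\right)$)
$T = 72$ ($T = 4 \cdot 3 \cdot 6 \left(-5 + 6\right) = 12 \cdot 6 \cdot 1 = 12 \cdot 6 = 72$)
$\left(T + \sqrt{r - 68}\right) V{\left(-10 \right)} = \left(72 + \sqrt{-40 - 68}\right) \left(-10\right) = \left(72 + \sqrt{-108}\right) \left(-10\right) = \left(72 + 6 i \sqrt{3}\right) \left(-10\right) = -720 - 60 i \sqrt{3}$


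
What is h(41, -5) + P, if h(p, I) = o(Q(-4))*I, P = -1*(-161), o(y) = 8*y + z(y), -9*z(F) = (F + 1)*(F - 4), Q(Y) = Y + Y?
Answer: 1583/3 ≈ 527.67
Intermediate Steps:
Q(Y) = 2*Y
z(F) = -(1 + F)*(-4 + F)/9 (z(F) = -(F + 1)*(F - 4)/9 = -(1 + F)*(-4 + F)/9)
o(y) = 4/9 - y**2/9 + 25*y/3 (o(y) = 8*y + (4/9 - y**2/9 + y/3) = 4/9 - y**2/9 + 25*y/3)
P = 161
h(p, I) = -220*I/3 (h(p, I) = (4/9 - (2*(-4))**2/9 + 25*(2*(-4))/3)*I = (4/9 - 1/9*(-8)**2 + (25/3)*(-8))*I = (4/9 - 1/9*64 - 200/3)*I = (4/9 - 64/9 - 200/3)*I = -220*I/3)
h(41, -5) + P = -220/3*(-5) + 161 = 1100/3 + 161 = 1583/3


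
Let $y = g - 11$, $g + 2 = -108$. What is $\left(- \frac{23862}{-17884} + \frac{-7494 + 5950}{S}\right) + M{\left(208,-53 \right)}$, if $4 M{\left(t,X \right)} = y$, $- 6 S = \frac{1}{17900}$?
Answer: $\frac{2965624513271}{17884} \approx 1.6583 \cdot 10^{8}$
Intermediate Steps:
$g = -110$ ($g = -2 - 108 = -110$)
$S = - \frac{1}{107400}$ ($S = - \frac{1}{6 \cdot 17900} = \left(- \frac{1}{6}\right) \frac{1}{17900} = - \frac{1}{107400} \approx -9.311 \cdot 10^{-6}$)
$y = -121$ ($y = -110 - 11 = -121$)
$M{\left(t,X \right)} = - \frac{121}{4}$ ($M{\left(t,X \right)} = \frac{1}{4} \left(-121\right) = - \frac{121}{4}$)
$\left(- \frac{23862}{-17884} + \frac{-7494 + 5950}{S}\right) + M{\left(208,-53 \right)} = \left(- \frac{23862}{-17884} + \frac{-7494 + 5950}{- \frac{1}{107400}}\right) - \frac{121}{4} = \left(\left(-23862\right) \left(- \frac{1}{17884}\right) - -165825600\right) - \frac{121}{4} = \left(\frac{11931}{8942} + 165825600\right) - \frac{121}{4} = \frac{1482812527131}{8942} - \frac{121}{4} = \frac{2965624513271}{17884}$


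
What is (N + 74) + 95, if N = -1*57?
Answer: 112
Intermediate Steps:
N = -57
(N + 74) + 95 = (-57 + 74) + 95 = 17 + 95 = 112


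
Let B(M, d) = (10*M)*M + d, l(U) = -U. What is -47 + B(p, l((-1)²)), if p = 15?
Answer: 2202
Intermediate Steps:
B(M, d) = d + 10*M² (B(M, d) = 10*M² + d = d + 10*M²)
-47 + B(p, l((-1)²)) = -47 + (-1*(-1)² + 10*15²) = -47 + (-1*1 + 10*225) = -47 + (-1 + 2250) = -47 + 2249 = 2202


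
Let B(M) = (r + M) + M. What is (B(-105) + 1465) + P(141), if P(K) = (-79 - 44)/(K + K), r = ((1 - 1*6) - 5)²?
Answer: 127329/94 ≈ 1354.6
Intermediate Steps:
r = 100 (r = ((1 - 6) - 5)² = (-5 - 5)² = (-10)² = 100)
P(K) = -123/(2*K) (P(K) = -123*1/(2*K) = -123/(2*K))
B(M) = 100 + 2*M (B(M) = (100 + M) + M = 100 + 2*M)
(B(-105) + 1465) + P(141) = ((100 + 2*(-105)) + 1465) - 123/2/141 = ((100 - 210) + 1465) - 123/2*1/141 = (-110 + 1465) - 41/94 = 1355 - 41/94 = 127329/94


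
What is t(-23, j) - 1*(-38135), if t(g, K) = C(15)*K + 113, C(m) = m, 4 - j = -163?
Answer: 40753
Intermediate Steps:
j = 167 (j = 4 - 1*(-163) = 4 + 163 = 167)
t(g, K) = 113 + 15*K (t(g, K) = 15*K + 113 = 113 + 15*K)
t(-23, j) - 1*(-38135) = (113 + 15*167) - 1*(-38135) = (113 + 2505) + 38135 = 2618 + 38135 = 40753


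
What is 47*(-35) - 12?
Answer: -1657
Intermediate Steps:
47*(-35) - 12 = -1645 - 12 = -1657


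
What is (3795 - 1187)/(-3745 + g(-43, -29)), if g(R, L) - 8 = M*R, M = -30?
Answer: -2608/2447 ≈ -1.0658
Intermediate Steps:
g(R, L) = 8 - 30*R
(3795 - 1187)/(-3745 + g(-43, -29)) = (3795 - 1187)/(-3745 + (8 - 30*(-43))) = 2608/(-3745 + (8 + 1290)) = 2608/(-3745 + 1298) = 2608/(-2447) = 2608*(-1/2447) = -2608/2447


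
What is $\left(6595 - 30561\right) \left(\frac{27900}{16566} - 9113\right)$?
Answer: $\frac{602896916338}{2761} \approx 2.1836 \cdot 10^{8}$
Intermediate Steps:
$\left(6595 - 30561\right) \left(\frac{27900}{16566} - 9113\right) = - 23966 \left(27900 \cdot \frac{1}{16566} - 9113\right) = - 23966 \left(\frac{4650}{2761} - 9113\right) = \left(-23966\right) \left(- \frac{25156343}{2761}\right) = \frac{602896916338}{2761}$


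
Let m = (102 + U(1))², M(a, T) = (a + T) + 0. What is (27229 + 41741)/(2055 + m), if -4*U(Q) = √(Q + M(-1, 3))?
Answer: 24442600160/4415247649 + 100052480*√3/4415247649 ≈ 5.5752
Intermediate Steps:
M(a, T) = T + a (M(a, T) = (T + a) + 0 = T + a)
U(Q) = -√(2 + Q)/4 (U(Q) = -√(Q + (3 - 1))/4 = -√(Q + 2)/4 = -√(2 + Q)/4)
m = (102 - √3/4)² (m = (102 - √(2 + 1)/4)² = (102 - √3/4)² ≈ 10316.)
(27229 + 41741)/(2055 + m) = (27229 + 41741)/(2055 + (408 - √3)²/16) = 68970/(2055 + (408 - √3)²/16)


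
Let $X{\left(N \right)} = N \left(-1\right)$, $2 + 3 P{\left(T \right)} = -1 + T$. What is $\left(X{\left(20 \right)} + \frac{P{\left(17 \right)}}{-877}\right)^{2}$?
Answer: $\frac{2770337956}{6922161} \approx 400.21$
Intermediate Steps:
$P{\left(T \right)} = -1 + \frac{T}{3}$ ($P{\left(T \right)} = - \frac{2}{3} + \frac{-1 + T}{3} = - \frac{2}{3} + \left(- \frac{1}{3} + \frac{T}{3}\right) = -1 + \frac{T}{3}$)
$X{\left(N \right)} = - N$
$\left(X{\left(20 \right)} + \frac{P{\left(17 \right)}}{-877}\right)^{2} = \left(\left(-1\right) 20 + \frac{-1 + \frac{1}{3} \cdot 17}{-877}\right)^{2} = \left(-20 + \left(-1 + \frac{17}{3}\right) \left(- \frac{1}{877}\right)\right)^{2} = \left(-20 + \frac{14}{3} \left(- \frac{1}{877}\right)\right)^{2} = \left(-20 - \frac{14}{2631}\right)^{2} = \left(- \frac{52634}{2631}\right)^{2} = \frac{2770337956}{6922161}$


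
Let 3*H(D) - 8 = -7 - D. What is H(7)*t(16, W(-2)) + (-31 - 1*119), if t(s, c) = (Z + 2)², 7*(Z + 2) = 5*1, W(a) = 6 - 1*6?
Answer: -7400/49 ≈ -151.02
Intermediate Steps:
W(a) = 0 (W(a) = 6 - 6 = 0)
Z = -9/7 (Z = -2 + (5*1)/7 = -2 + (⅐)*5 = -2 + 5/7 = -9/7 ≈ -1.2857)
t(s, c) = 25/49 (t(s, c) = (-9/7 + 2)² = (5/7)² = 25/49)
H(D) = ⅓ - D/3 (H(D) = 8/3 + (-7 - D)/3 = 8/3 + (-7/3 - D/3) = ⅓ - D/3)
H(7)*t(16, W(-2)) + (-31 - 1*119) = (⅓ - ⅓*7)*(25/49) + (-31 - 1*119) = (⅓ - 7/3)*(25/49) + (-31 - 119) = -2*25/49 - 150 = -50/49 - 150 = -7400/49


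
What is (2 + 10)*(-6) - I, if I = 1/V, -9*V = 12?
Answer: -285/4 ≈ -71.250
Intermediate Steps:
V = -4/3 (V = -⅑*12 = -4/3 ≈ -1.3333)
I = -¾ (I = 1/(-4/3) = -¾ ≈ -0.75000)
(2 + 10)*(-6) - I = (2 + 10)*(-6) - 1*(-¾) = 12*(-6) + ¾ = -72 + ¾ = -285/4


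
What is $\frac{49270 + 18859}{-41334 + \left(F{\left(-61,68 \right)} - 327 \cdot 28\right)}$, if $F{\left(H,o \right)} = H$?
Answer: $- \frac{68129}{50551} \approx -1.3477$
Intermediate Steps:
$\frac{49270 + 18859}{-41334 + \left(F{\left(-61,68 \right)} - 327 \cdot 28\right)} = \frac{49270 + 18859}{-41334 - \left(61 + 327 \cdot 28\right)} = \frac{68129}{-41334 - 9217} = \frac{68129}{-50551} = 68129 \left(- \frac{1}{50551}\right) = - \frac{68129}{50551}$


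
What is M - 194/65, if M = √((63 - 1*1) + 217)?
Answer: -194/65 + 3*√31 ≈ 13.719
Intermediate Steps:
M = 3*√31 (M = √((63 - 1) + 217) = √(62 + 217) = √279 = 3*√31 ≈ 16.703)
M - 194/65 = 3*√31 - 194/65 = -194/65 + 3*√31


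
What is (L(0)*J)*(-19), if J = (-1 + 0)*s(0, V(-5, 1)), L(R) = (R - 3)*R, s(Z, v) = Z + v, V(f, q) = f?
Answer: 0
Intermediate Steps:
L(R) = R*(-3 + R) (L(R) = (-3 + R)*R = R*(-3 + R))
J = 5 (J = (-1 + 0)*(0 - 5) = -1*(-5) = 5)
(L(0)*J)*(-19) = ((0*(-3 + 0))*5)*(-19) = ((0*(-3))*5)*(-19) = (0*5)*(-19) = 0*(-19) = 0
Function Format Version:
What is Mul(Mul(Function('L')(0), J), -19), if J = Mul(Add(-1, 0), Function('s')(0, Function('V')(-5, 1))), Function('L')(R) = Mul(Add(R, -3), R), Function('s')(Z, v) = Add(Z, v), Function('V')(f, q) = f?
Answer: 0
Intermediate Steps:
Function('L')(R) = Mul(R, Add(-3, R)) (Function('L')(R) = Mul(Add(-3, R), R) = Mul(R, Add(-3, R)))
J = 5 (J = Mul(Add(-1, 0), Add(0, -5)) = Mul(-1, -5) = 5)
Mul(Mul(Function('L')(0), J), -19) = Mul(Mul(Mul(0, Add(-3, 0)), 5), -19) = Mul(Mul(Mul(0, -3), 5), -19) = Mul(Mul(0, 5), -19) = Mul(0, -19) = 0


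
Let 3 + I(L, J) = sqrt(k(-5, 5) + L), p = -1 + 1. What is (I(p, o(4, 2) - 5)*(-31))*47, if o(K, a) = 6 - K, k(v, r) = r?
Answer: 4371 - 1457*sqrt(5) ≈ 1113.0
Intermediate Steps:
p = 0
I(L, J) = -3 + sqrt(5 + L)
(I(p, o(4, 2) - 5)*(-31))*47 = ((-3 + sqrt(5 + 0))*(-31))*47 = ((-3 + sqrt(5))*(-31))*47 = (93 - 31*sqrt(5))*47 = 4371 - 1457*sqrt(5)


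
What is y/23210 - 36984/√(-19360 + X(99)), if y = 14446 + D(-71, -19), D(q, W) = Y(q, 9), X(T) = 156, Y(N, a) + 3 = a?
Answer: 7226/11605 + 18492*I*√4801/4801 ≈ 0.62266 + 266.88*I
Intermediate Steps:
Y(N, a) = -3 + a
D(q, W) = 6 (D(q, W) = -3 + 9 = 6)
y = 14452 (y = 14446 + 6 = 14452)
y/23210 - 36984/√(-19360 + X(99)) = 14452/23210 - 36984/√(-19360 + 156) = 14452*(1/23210) - 36984*(-I*√4801/9602) = 7226/11605 - 36984*(-I*√4801/9602) = 7226/11605 - (-18492)*I*√4801/4801 = 7226/11605 + 18492*I*√4801/4801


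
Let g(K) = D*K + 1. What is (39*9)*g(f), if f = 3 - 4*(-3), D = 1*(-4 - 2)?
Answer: -31239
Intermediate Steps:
D = -6 (D = 1*(-6) = -6)
f = 15 (f = 3 + 12 = 15)
g(K) = 1 - 6*K (g(K) = -6*K + 1 = 1 - 6*K)
(39*9)*g(f) = (39*9)*(1 - 6*15) = 351*(1 - 90) = 351*(-89) = -31239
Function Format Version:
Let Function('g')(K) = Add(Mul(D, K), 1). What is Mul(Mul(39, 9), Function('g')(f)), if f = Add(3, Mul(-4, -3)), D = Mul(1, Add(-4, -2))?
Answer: -31239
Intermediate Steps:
D = -6 (D = Mul(1, -6) = -6)
f = 15 (f = Add(3, 12) = 15)
Function('g')(K) = Add(1, Mul(-6, K)) (Function('g')(K) = Add(Mul(-6, K), 1) = Add(1, Mul(-6, K)))
Mul(Mul(39, 9), Function('g')(f)) = Mul(Mul(39, 9), Add(1, Mul(-6, 15))) = Mul(351, Add(1, -90)) = Mul(351, -89) = -31239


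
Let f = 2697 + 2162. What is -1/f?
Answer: -1/4859 ≈ -0.00020580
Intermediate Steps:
f = 4859
-1/f = -1/4859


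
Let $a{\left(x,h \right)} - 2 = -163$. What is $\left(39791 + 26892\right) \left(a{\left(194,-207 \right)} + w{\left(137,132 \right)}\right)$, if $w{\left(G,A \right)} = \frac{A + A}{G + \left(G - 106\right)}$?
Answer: $- \frac{74418228}{7} \approx -1.0631 \cdot 10^{7}$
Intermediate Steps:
$a{\left(x,h \right)} = -161$ ($a{\left(x,h \right)} = 2 - 163 = -161$)
$w{\left(G,A \right)} = \frac{2 A}{-106 + 2 G}$ ($w{\left(G,A \right)} = \frac{2 A}{G + \left(-106 + G\right)} = \frac{2 A}{-106 + 2 G}$)
$\left(39791 + 26892\right) \left(a{\left(194,-207 \right)} + w{\left(137,132 \right)}\right) = \left(39791 + 26892\right) \left(-161 + \frac{132}{-53 + 137}\right) = 66683 \left(-161 + \frac{132}{84}\right) = 66683 \left(-161 + 132 \cdot \frac{1}{84}\right) = 66683 \left(-161 + \frac{11}{7}\right) = 66683 \left(- \frac{1116}{7}\right) = - \frac{74418228}{7}$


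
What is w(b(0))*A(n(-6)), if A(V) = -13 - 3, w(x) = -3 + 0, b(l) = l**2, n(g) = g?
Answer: 48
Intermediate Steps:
w(x) = -3
A(V) = -16
w(b(0))*A(n(-6)) = -3*(-16) = 48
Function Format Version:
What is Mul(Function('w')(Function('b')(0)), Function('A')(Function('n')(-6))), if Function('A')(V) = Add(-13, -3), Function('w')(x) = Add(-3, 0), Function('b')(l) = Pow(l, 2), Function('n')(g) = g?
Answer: 48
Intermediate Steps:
Function('w')(x) = -3
Function('A')(V) = -16
Mul(Function('w')(Function('b')(0)), Function('A')(Function('n')(-6))) = Mul(-3, -16) = 48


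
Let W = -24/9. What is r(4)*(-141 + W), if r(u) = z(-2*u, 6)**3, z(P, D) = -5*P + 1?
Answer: -29704951/3 ≈ -9.9016e+6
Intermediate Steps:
W = -8/3 (W = -24*1/9 = -8/3 ≈ -2.6667)
z(P, D) = 1 - 5*P
r(u) = (1 + 10*u)**3 (r(u) = (1 - (-10)*u)**3 = (1 + 10*u)**3)
r(4)*(-141 + W) = (1 + 10*4)**3*(-141 - 8/3) = (1 + 40)**3*(-431/3) = 41**3*(-431/3) = 68921*(-431/3) = -29704951/3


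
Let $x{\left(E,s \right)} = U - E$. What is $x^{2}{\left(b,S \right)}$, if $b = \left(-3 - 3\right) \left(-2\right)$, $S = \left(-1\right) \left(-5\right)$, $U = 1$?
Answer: $121$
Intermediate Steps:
$S = 5$
$b = 12$ ($b = \left(-6\right) \left(-2\right) = 12$)
$x{\left(E,s \right)} = 1 - E$
$x^{2}{\left(b,S \right)} = \left(1 - 12\right)^{2} = \left(-11\right)^{2} = 121$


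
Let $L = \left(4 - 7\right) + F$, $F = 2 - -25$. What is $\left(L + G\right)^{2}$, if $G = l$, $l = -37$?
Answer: $169$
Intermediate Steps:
$F = 27$ ($F = 2 + 25 = 27$)
$G = -37$
$L = 24$ ($L = \left(4 - 7\right) + 27 = -3 + 27 = 24$)
$\left(L + G\right)^{2} = \left(24 - 37\right)^{2} = \left(-13\right)^{2} = 169$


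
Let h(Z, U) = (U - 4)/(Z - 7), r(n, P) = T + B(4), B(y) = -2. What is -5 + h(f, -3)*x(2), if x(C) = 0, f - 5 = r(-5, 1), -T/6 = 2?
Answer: -5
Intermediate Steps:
T = -12 (T = -6*2 = -12)
r(n, P) = -14 (r(n, P) = -12 - 2 = -14)
f = -9 (f = 5 - 14 = -9)
h(Z, U) = (-4 + U)/(-7 + Z)
-5 + h(f, -3)*x(2) = -5 + ((-4 - 3)/(-7 - 9))*0 = -5 + (-7/(-16))*0 = -5 - 1/16*(-7)*0 = -5 + (7/16)*0 = -5 + 0 = -5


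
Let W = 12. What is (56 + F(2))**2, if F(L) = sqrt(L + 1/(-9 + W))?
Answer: (168 + sqrt(21))**2/9 ≈ 3309.4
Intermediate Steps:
F(L) = sqrt(1/3 + L) (F(L) = sqrt(L + 1/(-9 + 12)) = sqrt(L + 1/3) = sqrt(1/3 + L))
(56 + F(2))**2 = (56 + sqrt(3 + 9*2)/3)**2 = (56 + sqrt(3 + 18)/3)**2 = (56 + sqrt(21)/3)**2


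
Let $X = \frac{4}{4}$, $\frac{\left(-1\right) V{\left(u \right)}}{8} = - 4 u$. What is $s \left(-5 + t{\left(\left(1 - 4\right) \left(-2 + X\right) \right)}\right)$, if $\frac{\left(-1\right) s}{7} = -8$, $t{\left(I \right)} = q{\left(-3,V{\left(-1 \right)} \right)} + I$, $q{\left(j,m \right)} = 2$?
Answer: $0$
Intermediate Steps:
$V{\left(u \right)} = 32 u$ ($V{\left(u \right)} = - 8 \left(- 4 u\right) = 32 u$)
$X = 1$ ($X = 4 \cdot \frac{1}{4} = 1$)
$t{\left(I \right)} = 2 + I$
$s = 56$ ($s = \left(-7\right) \left(-8\right) = 56$)
$s \left(-5 + t{\left(\left(1 - 4\right) \left(-2 + X\right) \right)}\right) = 56 \left(-5 + \left(2 + \left(1 - 4\right) \left(-2 + 1\right)\right)\right) = 56 \left(-5 + \left(2 - -3\right)\right) = 56 \left(-5 + \left(2 + 3\right)\right) = 56 \left(-5 + 5\right) = 56 \cdot 0 = 0$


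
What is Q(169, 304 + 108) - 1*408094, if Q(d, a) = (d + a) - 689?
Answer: -408202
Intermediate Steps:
Q(d, a) = -689 + a + d (Q(d, a) = (a + d) - 689 = -689 + a + d)
Q(169, 304 + 108) - 1*408094 = (-689 + (304 + 108) + 169) - 1*408094 = (-689 + 412 + 169) - 408094 = -108 - 408094 = -408202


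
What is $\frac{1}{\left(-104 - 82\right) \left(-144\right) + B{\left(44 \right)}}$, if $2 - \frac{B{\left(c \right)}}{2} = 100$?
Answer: $\frac{1}{26588} \approx 3.7611 \cdot 10^{-5}$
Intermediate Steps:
$B{\left(c \right)} = -196$ ($B{\left(c \right)} = 4 - 200 = -196$)
$\frac{1}{\left(-104 - 82\right) \left(-144\right) + B{\left(44 \right)}} = \frac{1}{\left(-104 - 82\right) \left(-144\right) - 196} = \frac{1}{\left(-186\right) \left(-144\right) - 196} = \frac{1}{26784 - 196} = \frac{1}{26588}$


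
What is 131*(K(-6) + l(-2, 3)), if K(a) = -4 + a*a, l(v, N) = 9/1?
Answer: 5371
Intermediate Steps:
l(v, N) = 9 (l(v, N) = 9*1 = 9)
K(a) = -4 + a**2
131*(K(-6) + l(-2, 3)) = 131*((-4 + (-6)**2) + 9) = 131*((-4 + 36) + 9) = 131*(32 + 9) = 131*41 = 5371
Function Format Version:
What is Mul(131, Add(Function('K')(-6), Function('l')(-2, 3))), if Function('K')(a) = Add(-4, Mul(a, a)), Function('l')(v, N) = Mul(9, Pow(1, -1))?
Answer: 5371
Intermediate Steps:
Function('l')(v, N) = 9 (Function('l')(v, N) = Mul(9, 1) = 9)
Function('K')(a) = Add(-4, Pow(a, 2))
Mul(131, Add(Function('K')(-6), Function('l')(-2, 3))) = Mul(131, Add(Add(-4, Pow(-6, 2)), 9)) = Mul(131, Add(Add(-4, 36), 9)) = Mul(131, Add(32, 9)) = Mul(131, 41) = 5371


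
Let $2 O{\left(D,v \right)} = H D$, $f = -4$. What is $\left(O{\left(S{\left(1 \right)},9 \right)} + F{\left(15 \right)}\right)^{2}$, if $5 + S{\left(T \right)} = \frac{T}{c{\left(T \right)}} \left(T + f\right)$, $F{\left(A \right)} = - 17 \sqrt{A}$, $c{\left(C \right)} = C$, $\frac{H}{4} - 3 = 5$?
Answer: $20719 + 4352 \sqrt{15} \approx 37574.0$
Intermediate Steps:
$H = 32$ ($H = 12 + 4 \cdot 5 = 12 + 20 = 32$)
$S{\left(T \right)} = -9 + T$ ($S{\left(T \right)} = -5 + \frac{T}{T} \left(T - 4\right) = -5 + 1 \left(-4 + T\right) = -5 + \left(-4 + T\right) = -9 + T$)
$O{\left(D,v \right)} = 16 D$ ($O{\left(D,v \right)} = \frac{32 D}{2} = 16 D$)
$\left(O{\left(S{\left(1 \right)},9 \right)} + F{\left(15 \right)}\right)^{2} = \left(16 \left(-9 + 1\right) - 17 \sqrt{15}\right)^{2} = \left(16 \left(-8\right) - 17 \sqrt{15}\right)^{2} = \left(-128 - 17 \sqrt{15}\right)^{2}$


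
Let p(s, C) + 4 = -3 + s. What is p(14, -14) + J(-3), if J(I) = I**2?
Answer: 16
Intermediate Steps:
p(s, C) = -7 + s (p(s, C) = -4 + (-3 + s) = -7 + s)
p(14, -14) + J(-3) = (-7 + 14) + (-3)**2 = 7 + 9 = 16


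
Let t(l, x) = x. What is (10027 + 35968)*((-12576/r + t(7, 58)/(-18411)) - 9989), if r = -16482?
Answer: -23234623298344585/50575017 ≈ -4.5941e+8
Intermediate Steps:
(10027 + 35968)*((-12576/r + t(7, 58)/(-18411)) - 9989) = (10027 + 35968)*((-12576/(-16482) + 58/(-18411)) - 9989) = 45995*((-12576*(-1/16482) + 58*(-1/18411)) - 9989) = 45995*((2096/2747 - 58/18411) - 9989) = 45995*(38430130/50575017 - 9989) = 45995*(-505155414683/50575017) = -23234623298344585/50575017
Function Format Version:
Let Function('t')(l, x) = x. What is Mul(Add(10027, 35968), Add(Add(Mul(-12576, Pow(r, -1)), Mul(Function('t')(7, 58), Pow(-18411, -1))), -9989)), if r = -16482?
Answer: Rational(-23234623298344585, 50575017) ≈ -4.5941e+8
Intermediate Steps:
Mul(Add(10027, 35968), Add(Add(Mul(-12576, Pow(r, -1)), Mul(Function('t')(7, 58), Pow(-18411, -1))), -9989)) = Mul(Add(10027, 35968), Add(Add(Mul(-12576, Pow(-16482, -1)), Mul(58, Pow(-18411, -1))), -9989)) = Mul(45995, Add(Add(Mul(-12576, Rational(-1, 16482)), Mul(58, Rational(-1, 18411))), -9989)) = Mul(45995, Add(Add(Rational(2096, 2747), Rational(-58, 18411)), -9989)) = Mul(45995, Add(Rational(38430130, 50575017), -9989)) = Mul(45995, Rational(-505155414683, 50575017)) = Rational(-23234623298344585, 50575017)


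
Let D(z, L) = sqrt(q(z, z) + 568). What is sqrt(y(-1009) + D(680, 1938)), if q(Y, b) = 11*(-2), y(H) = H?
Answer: sqrt(-1009 + sqrt(546)) ≈ 31.395*I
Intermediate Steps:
q(Y, b) = -22
D(z, L) = sqrt(546) (D(z, L) = sqrt(-22 + 568) = sqrt(546))
sqrt(y(-1009) + D(680, 1938)) = sqrt(-1009 + sqrt(546))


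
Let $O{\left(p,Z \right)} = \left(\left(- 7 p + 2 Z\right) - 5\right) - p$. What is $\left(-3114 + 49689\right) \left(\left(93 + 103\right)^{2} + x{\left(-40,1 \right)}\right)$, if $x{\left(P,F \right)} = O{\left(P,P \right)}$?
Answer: $1800170325$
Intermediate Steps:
$O{\left(p,Z \right)} = -5 - 8 p + 2 Z$ ($O{\left(p,Z \right)} = \left(-5 - 7 p + 2 Z\right) - p = -5 - 8 p + 2 Z$)
$x{\left(P,F \right)} = -5 - 6 P$ ($x{\left(P,F \right)} = -5 - 8 P + 2 P = -5 - 6 P$)
$\left(-3114 + 49689\right) \left(\left(93 + 103\right)^{2} + x{\left(-40,1 \right)}\right) = \left(-3114 + 49689\right) \left(\left(93 + 103\right)^{2} - -235\right) = 46575 \left(196^{2} + \left(-5 + 240\right)\right) = 46575 \left(38416 + 235\right) = 46575 \cdot 38651 = 1800170325$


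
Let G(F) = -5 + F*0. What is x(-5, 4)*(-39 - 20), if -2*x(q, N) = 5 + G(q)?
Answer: 0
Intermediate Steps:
G(F) = -5 (G(F) = -5 + 0 = -5)
x(q, N) = 0 (x(q, N) = -(5 - 5)/2 = -½*0 = 0)
x(-5, 4)*(-39 - 20) = 0*(-39 - 20) = 0*(-59) = 0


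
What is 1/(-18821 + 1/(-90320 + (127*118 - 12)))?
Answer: -75346/1418087067 ≈ -5.3132e-5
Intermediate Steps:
1/(-18821 + 1/(-90320 + (127*118 - 12))) = 1/(-18821 + 1/(-90320 + (14986 - 12))) = 1/(-18821 + 1/(-90320 + 14974)) = 1/(-18821 + 1/(-75346)) = 1/(-18821 - 1/75346) = 1/(-1418087067/75346) = -75346/1418087067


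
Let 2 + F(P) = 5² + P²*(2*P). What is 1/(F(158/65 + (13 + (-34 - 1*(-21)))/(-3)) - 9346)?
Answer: -274625/2552440251 ≈ -0.00010759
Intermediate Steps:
F(P) = 23 + 2*P³ (F(P) = -2 + (5² + P²*(2*P)) = -2 + (25 + 2*P³) = 23 + 2*P³)
1/(F(158/65 + (13 + (-34 - 1*(-21)))/(-3)) - 9346) = 1/((23 + 2*(158/65 + (13 + (-34 - 1*(-21)))/(-3))³) - 9346) = 1/((23 + 2*(158*(1/65) + (13 + (-34 + 21))*(-⅓))³) - 9346) = 1/((23 + 2*(158/65 + (13 - 13)*(-⅓))³) - 9346) = 1/((23 + 2*(158/65 + 0*(-⅓))³) - 9346) = 1/((23 + 2*(158/65 + 0)³) - 9346) = 1/((23 + 2*(158/65)³) - 9346) = 1/((23 + 2*(3944312/274625)) - 9346) = 1/((23 + 7888624/274625) - 9346) = 1/(14204999/274625 - 9346) = 1/(-2552440251/274625) = -274625/2552440251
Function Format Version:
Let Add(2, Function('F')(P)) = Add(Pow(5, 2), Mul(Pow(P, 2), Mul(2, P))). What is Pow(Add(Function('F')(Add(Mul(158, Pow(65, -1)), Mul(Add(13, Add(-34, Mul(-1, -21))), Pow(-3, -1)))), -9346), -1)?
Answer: Rational(-274625, 2552440251) ≈ -0.00010759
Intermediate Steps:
Function('F')(P) = Add(23, Mul(2, Pow(P, 3))) (Function('F')(P) = Add(-2, Add(Pow(5, 2), Mul(Pow(P, 2), Mul(2, P)))) = Add(-2, Add(25, Mul(2, Pow(P, 3)))) = Add(23, Mul(2, Pow(P, 3))))
Pow(Add(Function('F')(Add(Mul(158, Pow(65, -1)), Mul(Add(13, Add(-34, Mul(-1, -21))), Pow(-3, -1)))), -9346), -1) = Pow(Add(Add(23, Mul(2, Pow(Add(Mul(158, Pow(65, -1)), Mul(Add(13, Add(-34, Mul(-1, -21))), Pow(-3, -1))), 3))), -9346), -1) = Pow(Add(Add(23, Mul(2, Pow(Add(Mul(158, Rational(1, 65)), Mul(Add(13, Add(-34, 21)), Rational(-1, 3))), 3))), -9346), -1) = Pow(Add(Add(23, Mul(2, Pow(Add(Rational(158, 65), Mul(Add(13, -13), Rational(-1, 3))), 3))), -9346), -1) = Pow(Add(Add(23, Mul(2, Pow(Add(Rational(158, 65), Mul(0, Rational(-1, 3))), 3))), -9346), -1) = Pow(Add(Add(23, Mul(2, Pow(Add(Rational(158, 65), 0), 3))), -9346), -1) = Pow(Add(Add(23, Mul(2, Pow(Rational(158, 65), 3))), -9346), -1) = Pow(Add(Add(23, Mul(2, Rational(3944312, 274625))), -9346), -1) = Pow(Add(Add(23, Rational(7888624, 274625)), -9346), -1) = Pow(Add(Rational(14204999, 274625), -9346), -1) = Pow(Rational(-2552440251, 274625), -1) = Rational(-274625, 2552440251)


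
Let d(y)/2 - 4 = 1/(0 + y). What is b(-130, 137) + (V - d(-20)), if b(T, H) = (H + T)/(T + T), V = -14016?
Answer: -3646221/260 ≈ -14024.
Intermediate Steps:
d(y) = 8 + 2/y (d(y) = 8 + 2/(0 + y) = 8 + 2/y)
b(T, H) = (H + T)/(2*T) (b(T, H) = (H + T)/((2*T)) = (H + T)*(1/(2*T)) = (H + T)/(2*T))
b(-130, 137) + (V - d(-20)) = (½)*(137 - 130)/(-130) + (-14016 - (8 + 2/(-20))) = (½)*(-1/130)*7 + (-14016 - (8 + 2*(-1/20))) = -7/260 + (-14016 - (8 - ⅒)) = -7/260 + (-14016 - 1*79/10) = -7/260 + (-14016 - 79/10) = -7/260 - 140239/10 = -3646221/260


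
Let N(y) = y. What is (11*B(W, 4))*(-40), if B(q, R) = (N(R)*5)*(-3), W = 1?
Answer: 26400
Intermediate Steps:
B(q, R) = -15*R (B(q, R) = (R*5)*(-3) = (5*R)*(-3) = -15*R)
(11*B(W, 4))*(-40) = (11*(-15*4))*(-40) = (11*(-60))*(-40) = -660*(-40) = 26400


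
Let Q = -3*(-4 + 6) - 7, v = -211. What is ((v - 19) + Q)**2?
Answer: 59049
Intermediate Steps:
Q = -13 (Q = -3*2 - 7 = -6 - 7 = -13)
((v - 19) + Q)**2 = ((-211 - 19) - 13)**2 = (-230 - 13)**2 = (-243)**2 = 59049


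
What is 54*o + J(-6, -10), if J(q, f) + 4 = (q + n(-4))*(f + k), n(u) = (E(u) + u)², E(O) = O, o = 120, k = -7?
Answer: 5490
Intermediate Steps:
n(u) = 4*u² (n(u) = (u + u)² = (2*u)² = 4*u²)
J(q, f) = -4 + (-7 + f)*(64 + q) (J(q, f) = -4 + (q + 4*(-4)²)*(f - 7) = -4 + (q + 4*16)*(-7 + f) = -4 + (q + 64)*(-7 + f) = -4 + (64 + q)*(-7 + f) = -4 + (-7 + f)*(64 + q))
54*o + J(-6, -10) = 54*120 + (-452 - 7*(-6) + 64*(-10) - 10*(-6)) = 6480 + (-452 + 42 - 640 + 60) = 6480 - 990 = 5490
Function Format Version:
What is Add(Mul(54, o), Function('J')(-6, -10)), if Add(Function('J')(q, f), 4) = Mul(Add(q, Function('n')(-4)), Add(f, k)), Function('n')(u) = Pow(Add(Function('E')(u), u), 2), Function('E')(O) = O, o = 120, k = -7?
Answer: 5490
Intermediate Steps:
Function('n')(u) = Mul(4, Pow(u, 2)) (Function('n')(u) = Pow(Add(u, u), 2) = Pow(Mul(2, u), 2) = Mul(4, Pow(u, 2)))
Function('J')(q, f) = Add(-4, Mul(Add(-7, f), Add(64, q))) (Function('J')(q, f) = Add(-4, Mul(Add(q, Mul(4, Pow(-4, 2))), Add(f, -7))) = Add(-4, Mul(Add(q, Mul(4, 16)), Add(-7, f))) = Add(-4, Mul(Add(q, 64), Add(-7, f))) = Add(-4, Mul(Add(64, q), Add(-7, f))) = Add(-4, Mul(Add(-7, f), Add(64, q))))
Add(Mul(54, o), Function('J')(-6, -10)) = Add(Mul(54, 120), Add(-452, Mul(-7, -6), Mul(64, -10), Mul(-10, -6))) = Add(6480, Add(-452, 42, -640, 60)) = Add(6480, -990) = 5490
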